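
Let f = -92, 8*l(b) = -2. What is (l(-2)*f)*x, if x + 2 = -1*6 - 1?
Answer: -207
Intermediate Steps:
l(b) = -1/4 (l(b) = (1/8)*(-2) = -1/4)
x = -9 (x = -2 + (-1*6 - 1) = -2 + (-6 - 1) = -2 - 7 = -9)
(l(-2)*f)*x = -1/4*(-92)*(-9) = 23*(-9) = -207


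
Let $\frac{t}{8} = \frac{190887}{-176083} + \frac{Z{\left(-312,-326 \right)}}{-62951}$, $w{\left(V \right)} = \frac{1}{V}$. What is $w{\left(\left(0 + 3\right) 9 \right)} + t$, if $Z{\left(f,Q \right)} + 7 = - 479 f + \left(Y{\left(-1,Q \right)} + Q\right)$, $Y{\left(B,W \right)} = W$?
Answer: $- \frac{8243515460251}{299284225191} \approx -27.544$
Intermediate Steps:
$Z{\left(f,Q \right)} = -7 - 479 f + 2 Q$ ($Z{\left(f,Q \right)} = -7 + \left(- 479 f + \left(Q + Q\right)\right) = -7 + \left(- 479 f + 2 Q\right) = -7 - 479 f + 2 Q$)
$t = - \frac{305725928192}{11084600933}$ ($t = 8 \left(\frac{190887}{-176083} + \frac{-7 - -149448 + 2 \left(-326\right)}{-62951}\right) = 8 \left(190887 \left(- \frac{1}{176083}\right) + \left(-7 + 149448 - 652\right) \left(- \frac{1}{62951}\right)\right) = 8 \left(- \frac{190887}{176083} + 148789 \left(- \frac{1}{62951}\right)\right) = 8 \left(- \frac{190887}{176083} - \frac{148789}{62951}\right) = 8 \left(- \frac{38215741024}{11084600933}\right) = - \frac{305725928192}{11084600933} \approx -27.581$)
$w{\left(\left(0 + 3\right) 9 \right)} + t = \frac{1}{\left(0 + 3\right) 9} - \frac{305725928192}{11084600933} = \frac{1}{3 \cdot 9} - \frac{305725928192}{11084600933} = \frac{1}{27} - \frac{305725928192}{11084600933} = - \frac{8243515460251}{299284225191}$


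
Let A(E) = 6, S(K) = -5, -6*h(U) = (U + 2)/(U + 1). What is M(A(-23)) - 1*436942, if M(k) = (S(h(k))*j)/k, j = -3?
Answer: -873879/2 ≈ -4.3694e+5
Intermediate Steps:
h(U) = -(2 + U)/(6*(1 + U)) (h(U) = -(U + 2)/(6*(U + 1)) = -(2 + U)/(6*(1 + U)))
M(k) = 15/k (M(k) = (-5*(-3))/k = 15/k)
M(A(-23)) - 1*436942 = 15/6 - 1*436942 = 15*(1/6) - 436942 = 5/2 - 436942 = -873879/2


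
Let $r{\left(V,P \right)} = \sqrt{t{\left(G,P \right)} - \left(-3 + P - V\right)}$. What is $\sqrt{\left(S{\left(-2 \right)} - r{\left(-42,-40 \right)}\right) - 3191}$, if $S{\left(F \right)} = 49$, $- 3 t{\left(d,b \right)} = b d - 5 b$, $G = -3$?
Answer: $\frac{\sqrt{-28278 - 3 i \sqrt{951}}}{3} \approx 0.091693 - 56.054 i$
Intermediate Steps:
$t{\left(d,b \right)} = \frac{5 b}{3} - \frac{b d}{3}$ ($t{\left(d,b \right)} = - \frac{b d - 5 b}{3} = - \frac{- 5 b + b d}{3} = \frac{5 b}{3} - \frac{b d}{3}$)
$r{\left(V,P \right)} = \sqrt{3 + V + \frac{5 P}{3}}$ ($r{\left(V,P \right)} = \sqrt{\frac{P \left(5 - -3\right)}{3} - \left(-3 + P - V\right)} = \sqrt{\frac{P \left(5 + 3\right)}{3} - \left(-3 + P - V\right)} = \sqrt{\frac{1}{3} P 8 - \left(-3 + P - V\right)} = \sqrt{\frac{8 P}{3} + \left(3 + V - P\right)} = \sqrt{3 + V + \frac{5 P}{3}}$)
$\sqrt{\left(S{\left(-2 \right)} - r{\left(-42,-40 \right)}\right) - 3191} = \sqrt{\left(49 - \frac{\sqrt{27 + 9 \left(-42\right) + 15 \left(-40\right)}}{3}\right) - 3191} = \sqrt{\left(49 - \frac{\sqrt{27 - 378 - 600}}{3}\right) - 3191} = \sqrt{\left(49 - \frac{\sqrt{-951}}{3}\right) - 3191} = \sqrt{\left(49 - \frac{i \sqrt{951}}{3}\right) - 3191} = \sqrt{-3142 - \frac{i \sqrt{951}}{3}}$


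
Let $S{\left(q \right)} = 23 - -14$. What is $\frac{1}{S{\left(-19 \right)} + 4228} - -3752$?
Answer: $\frac{16002281}{4265} \approx 3752.0$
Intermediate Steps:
$S{\left(q \right)} = 37$ ($S{\left(q \right)} = 23 + 14 = 37$)
$\frac{1}{S{\left(-19 \right)} + 4228} - -3752 = \frac{1}{37 + 4228} - -3752 = \frac{1}{4265} + 3752 = \frac{16002281}{4265}$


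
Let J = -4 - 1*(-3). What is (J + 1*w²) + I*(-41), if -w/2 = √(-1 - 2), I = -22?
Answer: 889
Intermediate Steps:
J = -1 (J = -4 + 3 = -1)
w = -2*I*√3 (w = -2*√(-1 - 2) = -2*I*√3 ≈ -3.4641*I)
(J + 1*w²) + I*(-41) = (-1 + 1*(-2*I*√3)²) - 22*(-41) = (-1 + 1*(-12)) + 902 = (-1 - 12) + 902 = -13 + 902 = 889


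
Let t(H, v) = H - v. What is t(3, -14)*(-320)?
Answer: -5440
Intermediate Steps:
t(3, -14)*(-320) = (3 - 1*(-14))*(-320) = (3 + 14)*(-320) = 17*(-320) = -5440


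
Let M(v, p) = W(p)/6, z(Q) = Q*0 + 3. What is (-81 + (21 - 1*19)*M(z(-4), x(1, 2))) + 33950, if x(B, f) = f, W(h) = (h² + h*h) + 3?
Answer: 101618/3 ≈ 33873.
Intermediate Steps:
W(h) = 3 + 2*h² (W(h) = (h² + h²) + 3 = 2*h² + 3 = 3 + 2*h²)
z(Q) = 3 (z(Q) = 0 + 3 = 3)
M(v, p) = ½ + p²/3 (M(v, p) = (3 + 2*p²)/6 = (3 + 2*p²)*(⅙) = ½ + p²/3)
(-81 + (21 - 1*19)*M(z(-4), x(1, 2))) + 33950 = (-81 + (21 - 1*19)*(½ + (⅓)*2²)) + 33950 = (-81 + (21 - 19)*(½ + (⅓)*4)) + 33950 = (-81 + 2*(½ + 4/3)) + 33950 = (-81 + 2*(11/6)) + 33950 = (-81 + 11/3) + 33950 = -232/3 + 33950 = 101618/3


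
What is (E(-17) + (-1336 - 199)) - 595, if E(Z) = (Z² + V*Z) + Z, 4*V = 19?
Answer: -7755/4 ≈ -1938.8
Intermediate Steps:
V = 19/4 (V = (¼)*19 = 19/4 ≈ 4.7500)
E(Z) = Z² + 23*Z/4 (E(Z) = (Z² + 19*Z/4) + Z = Z² + 23*Z/4)
(E(-17) + (-1336 - 199)) - 595 = ((¼)*(-17)*(23 + 4*(-17)) + (-1336 - 199)) - 595 = ((¼)*(-17)*(23 - 68) - 1535) - 595 = ((¼)*(-17)*(-45) - 1535) - 595 = (765/4 - 1535) - 595 = -5375/4 - 595 = -7755/4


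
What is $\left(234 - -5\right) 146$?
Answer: $34894$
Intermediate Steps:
$\left(234 - -5\right) 146 = \left(234 + 5\right) 146 = 239 \cdot 146 = 34894$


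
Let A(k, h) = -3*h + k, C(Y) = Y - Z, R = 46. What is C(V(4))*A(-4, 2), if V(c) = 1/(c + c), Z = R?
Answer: 1835/4 ≈ 458.75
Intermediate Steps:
Z = 46
V(c) = 1/(2*c)
C(Y) = -46 + Y (C(Y) = Y - 1*46 = Y - 46 = -46 + Y)
A(k, h) = k - 3*h
C(V(4))*A(-4, 2) = (-46 + (½)/4)*(-4 - 3*2) = (-46 + (½)*(¼))*(-4 - 6) = (-46 + ⅛)*(-10) = -367/8*(-10) = 1835/4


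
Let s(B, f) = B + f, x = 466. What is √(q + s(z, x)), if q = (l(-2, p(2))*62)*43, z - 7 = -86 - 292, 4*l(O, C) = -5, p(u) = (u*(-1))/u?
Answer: 5*I*√518/2 ≈ 56.899*I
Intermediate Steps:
p(u) = -1 (p(u) = (-u)/u = -1)
l(O, C) = -5/4 (l(O, C) = (¼)*(-5) = -5/4)
z = -371 (z = 7 + (-86 - 292) = 7 - 378 = -371)
q = -6665/2 (q = -5/4*62*43 = -155/2*43 = -6665/2 ≈ -3332.5)
√(q + s(z, x)) = √(-6665/2 + (-371 + 466)) = √(-6665/2 + 95) = √(-6475/2) = 5*I*√518/2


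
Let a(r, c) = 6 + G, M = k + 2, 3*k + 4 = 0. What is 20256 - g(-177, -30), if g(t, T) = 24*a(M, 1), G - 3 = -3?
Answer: 20112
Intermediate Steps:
k = -4/3 (k = -4/3 + (1/3)*0 = -4/3 + 0 = -4/3 ≈ -1.3333)
G = 0 (G = 3 - 3 = 0)
M = 2/3 (M = -4/3 + 2 = 2/3 ≈ 0.66667)
a(r, c) = 6 (a(r, c) = 6 + 0 = 6)
g(t, T) = 144 (g(t, T) = 24*6 = 144)
20256 - g(-177, -30) = 20256 - 1*144 = 20256 - 144 = 20112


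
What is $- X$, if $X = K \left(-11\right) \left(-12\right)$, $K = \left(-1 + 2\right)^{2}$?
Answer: $-132$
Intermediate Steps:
$K = 1$ ($K = 1^{2} = 1$)
$X = 132$ ($X = 1 \left(-11\right) \left(-12\right) = \left(-11\right) \left(-12\right) = 132$)
$- X = \left(-1\right) 132 = -132$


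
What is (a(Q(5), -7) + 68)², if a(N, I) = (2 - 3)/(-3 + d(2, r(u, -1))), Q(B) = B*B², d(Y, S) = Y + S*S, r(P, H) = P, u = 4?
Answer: 1038361/225 ≈ 4614.9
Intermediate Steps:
d(Y, S) = Y + S²
Q(B) = B³
a(N, I) = -1/15 (a(N, I) = (2 - 3)/(-3 + (2 + 4²)) = -1/(-3 + (2 + 16)) = -1/(-3 + 18) = -1/15)
(a(Q(5), -7) + 68)² = (-1/15 + 68)² = (1019/15)² = 1038361/225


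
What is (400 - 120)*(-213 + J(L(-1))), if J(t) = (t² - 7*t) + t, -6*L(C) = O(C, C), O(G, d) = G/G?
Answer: -534170/9 ≈ -59352.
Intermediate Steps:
O(G, d) = 1
L(C) = -⅙ (L(C) = -⅙*1 = -⅙)
J(t) = t² - 6*t
(400 - 120)*(-213 + J(L(-1))) = (400 - 120)*(-213 - (-6 - ⅙)/6) = 280*(-213 - ⅙*(-37/6)) = 280*(-213 + 37/36) = 280*(-7631/36) = -534170/9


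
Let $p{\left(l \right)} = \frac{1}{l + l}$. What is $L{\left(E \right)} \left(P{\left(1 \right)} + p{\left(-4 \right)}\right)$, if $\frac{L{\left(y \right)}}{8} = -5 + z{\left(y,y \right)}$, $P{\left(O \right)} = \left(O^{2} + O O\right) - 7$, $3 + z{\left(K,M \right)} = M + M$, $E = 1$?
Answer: $246$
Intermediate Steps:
$z{\left(K,M \right)} = -3 + 2 M$ ($z{\left(K,M \right)} = -3 + \left(M + M\right) = -3 + 2 M$)
$p{\left(l \right)} = \frac{1}{2 l}$
$P{\left(O \right)} = -7 + 2 O^{2}$ ($P{\left(O \right)} = \left(O^{2} + O^{2}\right) - 7 = 2 O^{2} - 7 = -7 + 2 O^{2}$)
$L{\left(y \right)} = -64 + 16 y$ ($L{\left(y \right)} = 8 \left(-5 + \left(-3 + 2 y\right)\right) = 8 \left(-8 + 2 y\right) = -64 + 16 y$)
$L{\left(E \right)} \left(P{\left(1 \right)} + p{\left(-4 \right)}\right) = \left(-64 + 16 \cdot 1\right) \left(\left(-7 + 2 \cdot 1^{2}\right) + \frac{1}{2 \left(-4\right)}\right) = \left(-64 + 16\right) \left(\left(-7 + 2 \cdot 1\right) + \frac{1}{2} \left(- \frac{1}{4}\right)\right) = - 48 \left(\left(-7 + 2\right) - \frac{1}{8}\right) = - 48 \left(-5 - \frac{1}{8}\right) = \left(-48\right) \left(- \frac{41}{8}\right) = 246$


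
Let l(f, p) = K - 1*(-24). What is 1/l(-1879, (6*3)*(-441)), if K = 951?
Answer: 1/975 ≈ 0.0010256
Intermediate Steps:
l(f, p) = 975 (l(f, p) = 951 - 1*(-24) = 951 + 24 = 975)
1/l(-1879, (6*3)*(-441)) = 1/975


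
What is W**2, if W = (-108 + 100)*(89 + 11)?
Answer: 640000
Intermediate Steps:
W = -800 (W = -8*100 = -800)
W**2 = (-800)**2 = 640000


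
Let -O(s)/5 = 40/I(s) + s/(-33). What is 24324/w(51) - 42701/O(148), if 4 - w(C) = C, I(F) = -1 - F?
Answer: -12710661039/5492420 ≈ -2314.2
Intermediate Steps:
w(C) = 4 - C
O(s) = -200/(-1 - s) + 5*s/33 (O(s) = -5*(40/(-1 - s) + s/(-33)) = -5*(40/(-1 - s) + s*(-1/33)) = -5*(40/(-1 - s) - s/33) = -200/(-1 - s) + 5*s/33)
24324/w(51) - 42701/O(148) = 24324/(4 - 1*51) - 42701*33*(1 + 148)/(5*(1320 + 148*(1 + 148))) = 24324/(4 - 51) - 42701*4917/(5*(1320 + 148*149)) = 24324/(-47) - 42701*4917/(5*(1320 + 22052)) = 24324*(-1/47) - 42701/((5/33)*(1/149)*23372) = -24324/47 - 42701/116860/4917 = -24324/47 - 42701*4917/116860 = -24324/47 - 209960817/116860 = -12710661039/5492420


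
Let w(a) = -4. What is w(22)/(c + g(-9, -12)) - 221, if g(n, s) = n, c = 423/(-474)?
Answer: -344791/1563 ≈ -220.60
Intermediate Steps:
c = -141/158 (c = 423*(-1/474) = -141/158 ≈ -0.89240)
w(22)/(c + g(-9, -12)) - 221 = -4/(-141/158 - 9) - 221 = -4/(-1563/158) - 221 = -158/1563*(-4) - 221 = 632/1563 - 221 = -344791/1563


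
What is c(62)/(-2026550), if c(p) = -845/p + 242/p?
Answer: 603/125646100 ≈ 4.7992e-6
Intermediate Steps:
c(p) = -603/p
c(62)/(-2026550) = -603/62/(-2026550) = -603*1/62*(-1/2026550) = -603/62*(-1/2026550) = 603/125646100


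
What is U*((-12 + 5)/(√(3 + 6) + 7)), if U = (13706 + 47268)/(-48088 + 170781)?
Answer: -213409/613465 ≈ -0.34787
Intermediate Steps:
U = 60974/122693 ≈ 0.49696
U*((-12 + 5)/(√(3 + 6) + 7)) = 60974*((-12 + 5)/(√(3 + 6) + 7))/122693 = 60974*(-7/(√9 + 7))/122693 = 60974*(-7/(3 + 7))/122693 = 60974*(-7/10)/122693 = 60974*(-7*⅒)/122693 = (60974/122693)*(-7/10) = -213409/613465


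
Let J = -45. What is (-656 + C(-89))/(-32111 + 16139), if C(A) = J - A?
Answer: 51/1331 ≈ 0.038317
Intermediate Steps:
C(A) = -45 - A
(-656 + C(-89))/(-32111 + 16139) = (-656 + (-45 - 1*(-89)))/(-32111 + 16139) = (-656 + (-45 + 89))/(-15972) = (-656 + 44)*(-1/15972) = -612*(-1/15972) = 51/1331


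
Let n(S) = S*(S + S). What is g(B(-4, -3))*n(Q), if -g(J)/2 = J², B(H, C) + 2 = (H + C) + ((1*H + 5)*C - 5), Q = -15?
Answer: -260100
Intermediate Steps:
n(S) = 2*S² (n(S) = S*(2*S) = 2*S²)
B(H, C) = -7 + C + H + C*(5 + H) (B(H, C) = -2 + ((H + C) + ((1*H + 5)*C - 5)) = -2 + ((C + H) + ((H + 5)*C - 5)) = -2 + ((C + H) + ((5 + H)*C - 5)) = -2 + ((C + H) + (C*(5 + H) - 5)) = -2 + ((C + H) + (-5 + C*(5 + H))) = -2 + (-5 + C + H + C*(5 + H)) = -7 + C + H + C*(5 + H))
g(J) = -2*J²
g(B(-4, -3))*n(Q) = (-2*(-7 - 4 + 6*(-3) - 3*(-4))²)*(2*(-15)²) = (-2*(-7 - 4 - 18 + 12)²)*(2*225) = -2*(-17)²*450 = -2*289*450 = -578*450 = -260100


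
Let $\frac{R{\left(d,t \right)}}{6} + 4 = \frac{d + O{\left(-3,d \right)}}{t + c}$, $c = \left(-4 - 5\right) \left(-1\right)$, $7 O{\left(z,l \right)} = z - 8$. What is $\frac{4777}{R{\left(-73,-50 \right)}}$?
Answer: $- \frac{1370999}{3756} \approx -365.02$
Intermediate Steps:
$O{\left(z,l \right)} = - \frac{8}{7} + \frac{z}{7}$ ($O{\left(z,l \right)} = \frac{z - 8}{7} = \frac{-8 + z}{7} = - \frac{8}{7} + \frac{z}{7}$)
$c = 9$ ($c = \left(-9\right) \left(-1\right) = 9$)
$R{\left(d,t \right)} = -24 + \frac{6 \left(- \frac{11}{7} + d\right)}{9 + t}$ ($R{\left(d,t \right)} = -24 + 6 \frac{d + \left(- \frac{8}{7} + \frac{1}{7} \left(-3\right)\right)}{t + 9} = -24 + 6 \frac{d - \frac{11}{7}}{9 + t} = -24 + 6 \frac{- \frac{11}{7} + d}{9 + t} = -24 + \frac{6 \left(- \frac{11}{7} + d\right)}{9 + t}$)
$\frac{4777}{R{\left(-73,-50 \right)}} = \frac{4777}{\frac{6}{7} \frac{1}{9 - 50} \left(-263 - -1400 + 7 \left(-73\right)\right)} = \frac{4777}{\frac{6}{7} \frac{1}{-41} \left(-263 + 1400 - 511\right)} = \frac{4777}{\frac{6}{7} \left(- \frac{1}{41}\right) 626} = \frac{4777}{- \frac{3756}{287}} = 4777 \left(- \frac{287}{3756}\right) = - \frac{1370999}{3756}$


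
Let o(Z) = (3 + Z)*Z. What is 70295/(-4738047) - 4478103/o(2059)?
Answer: -21515911013951/20116127149926 ≈ -1.0696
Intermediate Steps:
o(Z) = Z*(3 + Z)
70295/(-4738047) - 4478103/o(2059) = 70295/(-4738047) - 4478103*1/(2059*(3 + 2059)) = 70295*(-1/4738047) - 4478103/(2059*2062) = -70295/4738047 - 4478103/4245658 = -21515911013951/20116127149926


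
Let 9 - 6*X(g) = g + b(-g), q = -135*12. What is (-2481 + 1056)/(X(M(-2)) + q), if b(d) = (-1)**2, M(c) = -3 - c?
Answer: 950/1079 ≈ 0.88044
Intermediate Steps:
q = -1620
b(d) = 1
X(g) = 4/3 - g/6 (X(g) = 3/2 - (g + 1)/6 = 3/2 - (1 + g)/6 = 3/2 + (-1/6 - g/6) = 4/3 - g/6)
(-2481 + 1056)/(X(M(-2)) + q) = (-2481 + 1056)/((4/3 - (-3 - 1*(-2))/6) - 1620) = -1425/((4/3 - (-3 + 2)/6) - 1620) = -1425/((4/3 - 1/6*(-1)) - 1620) = -1425/((4/3 + 1/6) - 1620) = -1425/(3/2 - 1620) = -1425/(-3237/2) = -1425*(-2/3237) = 950/1079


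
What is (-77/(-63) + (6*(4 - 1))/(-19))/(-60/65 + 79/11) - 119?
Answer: -18205634/153045 ≈ -118.96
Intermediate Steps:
(-77/(-63) + (6*(4 - 1))/(-19))/(-60/65 + 79/11) - 119 = (-77*(-1/63) + (6*3)*(-1/19))/(-60*1/65 + 79*(1/11)) - 119 = (11/9 + 18*(-1/19))/(-12/13 + 79/11) - 119 = (11/9 - 18/19)/(895/143) - 119 = (47/171)*(143/895) - 119 = 6721/153045 - 119 = -18205634/153045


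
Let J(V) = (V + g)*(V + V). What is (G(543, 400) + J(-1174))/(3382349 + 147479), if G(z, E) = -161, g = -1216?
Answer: 5611559/3529828 ≈ 1.5898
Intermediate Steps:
J(V) = 2*V*(-1216 + V) (J(V) = (V - 1216)*(V + V) = (-1216 + V)*(2*V) = 2*V*(-1216 + V))
(G(543, 400) + J(-1174))/(3382349 + 147479) = (-161 + 2*(-1174)*(-1216 - 1174))/(3382349 + 147479) = (-161 + 2*(-1174)*(-2390))/3529828 = (-161 + 5611720)*(1/3529828) = 5611559*(1/3529828) = 5611559/3529828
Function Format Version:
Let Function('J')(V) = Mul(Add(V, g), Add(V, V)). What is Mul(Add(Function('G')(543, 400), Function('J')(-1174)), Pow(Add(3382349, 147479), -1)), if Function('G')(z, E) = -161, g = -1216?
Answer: Rational(5611559, 3529828) ≈ 1.5898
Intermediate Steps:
Function('J')(V) = Mul(2, V, Add(-1216, V)) (Function('J')(V) = Mul(Add(V, -1216), Add(V, V)) = Mul(Add(-1216, V), Mul(2, V)) = Mul(2, V, Add(-1216, V)))
Mul(Add(Function('G')(543, 400), Function('J')(-1174)), Pow(Add(3382349, 147479), -1)) = Mul(Add(-161, Mul(2, -1174, Add(-1216, -1174))), Pow(Add(3382349, 147479), -1)) = Mul(Add(-161, Mul(2, -1174, -2390)), Pow(3529828, -1)) = Mul(Add(-161, 5611720), Rational(1, 3529828)) = Mul(5611559, Rational(1, 3529828)) = Rational(5611559, 3529828)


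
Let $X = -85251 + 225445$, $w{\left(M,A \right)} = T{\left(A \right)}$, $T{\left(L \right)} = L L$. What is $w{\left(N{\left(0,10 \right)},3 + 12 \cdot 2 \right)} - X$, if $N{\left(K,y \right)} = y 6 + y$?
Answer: $-139465$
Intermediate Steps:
$T{\left(L \right)} = L^{2}$
$N{\left(K,y \right)} = 7 y$ ($N{\left(K,y \right)} = 6 y + y = 7 y$)
$w{\left(M,A \right)} = A^{2}$
$X = 140194$
$w{\left(N{\left(0,10 \right)},3 + 12 \cdot 2 \right)} - X = \left(3 + 12 \cdot 2\right)^{2} - 140194 = \left(3 + 24\right)^{2} - 140194 = 27^{2} - 140194 = 729 - 140194 = -139465$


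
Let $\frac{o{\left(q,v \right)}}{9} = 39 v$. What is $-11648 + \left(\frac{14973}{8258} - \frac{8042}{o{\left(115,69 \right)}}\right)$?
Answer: $- \frac{2329309627045}{200000502} \approx -11647.0$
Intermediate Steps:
$o{\left(q,v \right)} = 351 v$ ($o{\left(q,v \right)} = 9 \cdot 39 v = 351 v$)
$-11648 + \left(\frac{14973}{8258} - \frac{8042}{o{\left(115,69 \right)}}\right) = -11648 + \left(\frac{14973}{8258} - \frac{8042}{351 \cdot 69}\right) = -11648 + \left(14973 \cdot \frac{1}{8258} - \frac{8042}{24219}\right) = -11648 + \left(\frac{14973}{8258} - \frac{8042}{24219}\right) = -11648 + \frac{296220251}{200000502} = - \frac{2329309627045}{200000502}$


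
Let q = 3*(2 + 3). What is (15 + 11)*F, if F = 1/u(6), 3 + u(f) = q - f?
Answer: 13/3 ≈ 4.3333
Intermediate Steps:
q = 15 (q = 3*5 = 15)
u(f) = 12 - f (u(f) = -3 + (15 - f) = 12 - f)
F = ⅙ (F = 1/(12 - 1*6) = 1/(12 - 6) = 1/6 = ⅙ ≈ 0.16667)
(15 + 11)*F = (15 + 11)*(⅙) = 26*(⅙) = 13/3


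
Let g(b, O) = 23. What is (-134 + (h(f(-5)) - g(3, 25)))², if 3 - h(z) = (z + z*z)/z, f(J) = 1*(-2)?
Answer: 23409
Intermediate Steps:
f(J) = -2
h(z) = 3 - (z + z²)/z (h(z) = 3 - (z + z*z)/z = 3 - (z + z²)/z)
(-134 + (h(f(-5)) - g(3, 25)))² = (-134 + ((2 - 1*(-2)) - 1*23))² = (-134 + ((2 + 2) - 23))² = (-134 + (4 - 23))² = (-134 - 19)² = (-153)² = 23409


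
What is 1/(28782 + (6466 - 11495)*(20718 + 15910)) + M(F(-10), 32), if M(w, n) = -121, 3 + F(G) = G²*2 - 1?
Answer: -22284985031/184173430 ≈ -121.00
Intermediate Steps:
F(G) = -4 + 2*G² (F(G) = -3 + (G²*2 - 1) = -3 + (2*G² - 1) = -3 + (-1 + 2*G²) = -4 + 2*G²)
1/(28782 + (6466 - 11495)*(20718 + 15910)) + M(F(-10), 32) = 1/(28782 + (6466 - 11495)*(20718 + 15910)) - 121 = 1/(28782 - 5029*36628) - 121 = 1/(28782 - 184202212) - 121 = 1/(-184173430) - 121 = -1/184173430 - 121 = -22284985031/184173430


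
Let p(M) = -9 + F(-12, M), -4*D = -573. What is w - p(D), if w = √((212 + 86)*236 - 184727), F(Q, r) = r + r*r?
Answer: -330477/16 + 3*I*√12711 ≈ -20655.0 + 338.23*I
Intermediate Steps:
D = 573/4 (D = -¼*(-573) = 573/4 ≈ 143.25)
F(Q, r) = r + r²
w = 3*I*√12711 (w = √(298*236 - 184727) = √(70328 - 184727) = √(-114399) = 3*I*√12711 ≈ 338.23*I)
p(M) = -9 + M*(1 + M)
w - p(D) = 3*I*√12711 - (-9 + 573*(1 + 573/4)/4) = 3*I*√12711 - (-9 + (573/4)*(577/4)) = 3*I*√12711 - (-9 + 330621/16) = 3*I*√12711 - 1*330477/16 = 3*I*√12711 - 330477/16 = -330477/16 + 3*I*√12711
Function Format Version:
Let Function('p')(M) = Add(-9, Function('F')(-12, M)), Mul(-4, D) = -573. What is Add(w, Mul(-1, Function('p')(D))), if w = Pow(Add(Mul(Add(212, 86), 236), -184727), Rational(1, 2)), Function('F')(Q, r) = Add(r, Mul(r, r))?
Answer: Add(Rational(-330477, 16), Mul(3, I, Pow(12711, Rational(1, 2)))) ≈ Add(-20655., Mul(338.23, I))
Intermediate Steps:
D = Rational(573, 4) (D = Mul(Rational(-1, 4), -573) = Rational(573, 4) ≈ 143.25)
Function('F')(Q, r) = Add(r, Pow(r, 2))
w = Mul(3, I, Pow(12711, Rational(1, 2))) (w = Pow(Add(Mul(298, 236), -184727), Rational(1, 2)) = Pow(Add(70328, -184727), Rational(1, 2)) = Pow(-114399, Rational(1, 2)) = Mul(3, I, Pow(12711, Rational(1, 2))) ≈ Mul(338.23, I))
Function('p')(M) = Add(-9, Mul(M, Add(1, M)))
Add(w, Mul(-1, Function('p')(D))) = Add(Mul(3, I, Pow(12711, Rational(1, 2))), Mul(-1, Add(-9, Mul(Rational(573, 4), Add(1, Rational(573, 4)))))) = Add(Mul(3, I, Pow(12711, Rational(1, 2))), Mul(-1, Add(-9, Mul(Rational(573, 4), Rational(577, 4))))) = Add(Mul(3, I, Pow(12711, Rational(1, 2))), Mul(-1, Add(-9, Rational(330621, 16)))) = Add(Mul(3, I, Pow(12711, Rational(1, 2))), Mul(-1, Rational(330477, 16))) = Add(Mul(3, I, Pow(12711, Rational(1, 2))), Rational(-330477, 16)) = Add(Rational(-330477, 16), Mul(3, I, Pow(12711, Rational(1, 2))))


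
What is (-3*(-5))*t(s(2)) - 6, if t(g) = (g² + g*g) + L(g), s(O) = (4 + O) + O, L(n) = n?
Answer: 2034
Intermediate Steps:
s(O) = 4 + 2*O
t(g) = g + 2*g² (t(g) = (g² + g*g) + g = (g² + g²) + g = 2*g² + g = g + 2*g²)
(-3*(-5))*t(s(2)) - 6 = (-3*(-5))*((4 + 2*2)*(1 + 2*(4 + 2*2))) - 6 = 15*((4 + 4)*(1 + 2*(4 + 4))) - 6 = 15*(8*(1 + 2*8)) - 6 = 15*(8*(1 + 16)) - 6 = 15*(8*17) - 6 = 15*136 - 6 = 2040 - 6 = 2034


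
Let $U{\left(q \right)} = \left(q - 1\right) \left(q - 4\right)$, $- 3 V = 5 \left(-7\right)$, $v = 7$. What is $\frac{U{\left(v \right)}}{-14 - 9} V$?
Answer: $- \frac{210}{23} \approx -9.1304$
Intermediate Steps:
$V = \frac{35}{3}$ ($V = - \frac{5 \left(-7\right)}{3} = \left(- \frac{1}{3}\right) \left(-35\right) = \frac{35}{3} \approx 11.667$)
$U{\left(q \right)} = \left(-1 + q\right) \left(-4 + q\right)$
$\frac{U{\left(v \right)}}{-14 - 9} V = \frac{4 + 7^{2} - 35}{-14 - 9} \cdot \frac{35}{3} = \frac{4 + 49 - 35}{-23} \cdot \frac{35}{3} = 18 \left(- \frac{1}{23}\right) \frac{35}{3} = \left(- \frac{18}{23}\right) \frac{35}{3} = - \frac{210}{23}$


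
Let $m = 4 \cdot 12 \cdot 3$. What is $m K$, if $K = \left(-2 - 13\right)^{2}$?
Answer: $32400$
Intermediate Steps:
$m = 144$ ($m = 48 \cdot 3 = 144$)
$K = 225$ ($K = \left(-2 - 13\right)^{2} = \left(-15\right)^{2} = 225$)
$m K = 144 \cdot 225 = 32400$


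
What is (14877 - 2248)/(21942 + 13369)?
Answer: 12629/35311 ≈ 0.35765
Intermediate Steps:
(14877 - 2248)/(21942 + 13369) = 12629/35311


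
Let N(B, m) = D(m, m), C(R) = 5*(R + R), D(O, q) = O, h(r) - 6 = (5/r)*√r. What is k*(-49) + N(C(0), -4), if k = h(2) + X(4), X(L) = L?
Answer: -494 - 245*√2/2 ≈ -667.24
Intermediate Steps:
h(r) = 6 + 5/√r (h(r) = 6 + (5/r)*√r = 6 + 5/√r)
C(R) = 10*R (C(R) = 5*(2*R) = 10*R)
N(B, m) = m
k = 10 + 5*√2/2 (k = (6 + 5/√2) + 4 = (6 + 5*(√2/2)) + 4 = (6 + 5*√2/2) + 4 = 10 + 5*√2/2 ≈ 13.536)
k*(-49) + N(C(0), -4) = (10 + 5*√2/2)*(-49) - 4 = (-490 - 245*√2/2) - 4 = -494 - 245*√2/2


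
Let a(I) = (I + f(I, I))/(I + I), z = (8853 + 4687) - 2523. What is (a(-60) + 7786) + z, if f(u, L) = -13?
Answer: 2256433/120 ≈ 18804.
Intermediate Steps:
z = 11017 (z = 13540 - 2523 = 11017)
a(I) = (-13 + I)/(2*I) (a(I) = (I - 13)/(I + I) = (-13 + I)/((2*I)) = (-13 + I)*(1/(2*I)) = (-13 + I)/(2*I))
(a(-60) + 7786) + z = ((½)*(-13 - 60)/(-60) + 7786) + 11017 = ((½)*(-1/60)*(-73) + 7786) + 11017 = (73/120 + 7786) + 11017 = 934393/120 + 11017 = 2256433/120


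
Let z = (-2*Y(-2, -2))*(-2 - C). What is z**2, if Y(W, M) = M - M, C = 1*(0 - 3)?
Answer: 0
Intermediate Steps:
C = -3 (C = 1*(-3) = -3)
Y(W, M) = 0
z = 0 (z = (-2*0)*(-2 - 1*(-3)) = 0*(-2 + 3) = 0*1 = 0)
z**2 = 0**2 = 0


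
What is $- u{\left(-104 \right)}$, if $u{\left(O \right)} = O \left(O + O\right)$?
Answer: $-21632$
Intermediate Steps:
$u{\left(O \right)} = 2 O^{2}$ ($u{\left(O \right)} = O 2 O = 2 O^{2}$)
$- u{\left(-104 \right)} = - 2 \left(-104\right)^{2} = - 2 \cdot 10816 = \left(-1\right) 21632 = -21632$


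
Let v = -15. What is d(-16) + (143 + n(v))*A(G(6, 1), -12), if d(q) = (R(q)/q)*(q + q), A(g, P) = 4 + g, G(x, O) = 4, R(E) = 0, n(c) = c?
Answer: 1024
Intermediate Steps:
d(q) = 0 (d(q) = (0/q)*(q + q) = 0*(2*q) = 0)
d(-16) + (143 + n(v))*A(G(6, 1), -12) = 0 + (143 - 15)*(4 + 4) = 0 + 128*8 = 0 + 1024 = 1024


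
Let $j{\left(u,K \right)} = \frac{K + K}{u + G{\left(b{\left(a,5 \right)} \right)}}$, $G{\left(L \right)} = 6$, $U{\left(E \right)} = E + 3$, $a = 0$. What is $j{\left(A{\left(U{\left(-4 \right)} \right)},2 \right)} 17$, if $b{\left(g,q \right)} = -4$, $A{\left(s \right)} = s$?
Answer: $\frac{68}{5} \approx 13.6$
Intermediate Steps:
$U{\left(E \right)} = 3 + E$
$j{\left(u,K \right)} = \frac{2 K}{6 + u}$ ($j{\left(u,K \right)} = \frac{K + K}{u + 6} = \frac{2 K}{6 + u}$)
$j{\left(A{\left(U{\left(-4 \right)} \right)},2 \right)} 17 = 2 \cdot 2 \frac{1}{6 + \left(3 - 4\right)} 17 = 2 \cdot 2 \frac{1}{6 - 1} \cdot 17 = 2 \cdot 2 \cdot \frac{1}{5} \cdot 17 = \frac{4}{5} \cdot 17 = \frac{68}{5}$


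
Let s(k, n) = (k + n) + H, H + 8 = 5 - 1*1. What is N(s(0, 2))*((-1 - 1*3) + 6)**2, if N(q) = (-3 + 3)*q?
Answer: 0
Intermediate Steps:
H = -4 (H = -8 + (5 - 1*1) = -8 + (5 - 1) = -8 + 4 = -4)
s(k, n) = -4 + k + n (s(k, n) = (k + n) - 4 = -4 + k + n)
N(q) = 0 (N(q) = 0*q = 0)
N(s(0, 2))*((-1 - 1*3) + 6)**2 = 0*((-1 - 1*3) + 6)**2 = 0*((-1 - 3) + 6)**2 = 0*(-4 + 6)**2 = 0*2**2 = 0*4 = 0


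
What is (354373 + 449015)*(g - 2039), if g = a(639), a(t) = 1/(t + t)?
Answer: -348916898218/213 ≈ -1.6381e+9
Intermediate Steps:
a(t) = 1/(2*t)
g = 1/1278 (g = (½)/639 = (½)*(1/639) = 1/1278 ≈ 0.00078247)
(354373 + 449015)*(g - 2039) = (354373 + 449015)*(1/1278 - 2039) = 803388*(-2605841/1278) = -348916898218/213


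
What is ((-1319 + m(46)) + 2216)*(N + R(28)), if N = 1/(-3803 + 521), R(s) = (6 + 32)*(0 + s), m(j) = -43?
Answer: 1491104069/1641 ≈ 9.0866e+5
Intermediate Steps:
R(s) = 38*s
N = -1/3282 (N = 1/(-3282) = -1/3282 ≈ -0.00030469)
((-1319 + m(46)) + 2216)*(N + R(28)) = ((-1319 - 43) + 2216)*(-1/3282 + 38*28) = (-1362 + 2216)*(-1/3282 + 1064) = 854*(3492047/3282) = 1491104069/1641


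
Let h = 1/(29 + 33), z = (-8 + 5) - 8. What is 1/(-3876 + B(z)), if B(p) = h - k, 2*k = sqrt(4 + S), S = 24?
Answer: -14899282/57749349813 + 3844*sqrt(7)/57749349813 ≈ -0.00025782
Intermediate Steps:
z = -11 (z = -3 - 8 = -11)
k = sqrt(7) (k = sqrt(4 + 24)/2 = sqrt(28)/2 = (2*sqrt(7))/2 = sqrt(7) ≈ 2.6458)
h = 1/62 ≈ 0.016129
B(p) = 1/62 - sqrt(7)
1/(-3876 + B(z)) = 1/(-3876 + (1/62 - sqrt(7))) = 1/(-240311/62 - sqrt(7))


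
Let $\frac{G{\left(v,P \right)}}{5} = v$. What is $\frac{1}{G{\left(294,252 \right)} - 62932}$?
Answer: $- \frac{1}{61462} \approx -1.627 \cdot 10^{-5}$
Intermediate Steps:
$G{\left(v,P \right)} = 5 v$
$\frac{1}{G{\left(294,252 \right)} - 62932} = \frac{1}{5 \cdot 294 - 62932} = \frac{1}{1470 - 62932} = \frac{1}{-61462} = - \frac{1}{61462}$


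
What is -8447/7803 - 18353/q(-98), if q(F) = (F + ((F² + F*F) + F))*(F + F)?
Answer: -31333286885/29076724656 ≈ -1.0776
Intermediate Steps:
q(F) = 2*F*(2*F + 2*F²) (q(F) = (F + ((F² + F²) + F))*(2*F) = (F + (2*F² + F))*(2*F) = (F + (F + 2*F²))*(2*F) = (2*F + 2*F²)*(2*F) = 2*F*(2*F + 2*F²))
-8447/7803 - 18353/q(-98) = -8447/7803 - 18353*1/(38416*(1 - 98)) = -8447*1/7803 - 18353/(4*9604*(-97)) = -8447/7803 - 18353/(-3726352) = -8447/7803 - 18353*(-1/3726352) = -8447/7803 + 18353/3726352 = -31333286885/29076724656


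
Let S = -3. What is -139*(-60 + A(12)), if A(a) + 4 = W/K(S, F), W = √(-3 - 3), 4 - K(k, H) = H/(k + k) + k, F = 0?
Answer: 8896 - 139*I*√6/7 ≈ 8896.0 - 48.64*I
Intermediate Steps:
K(k, H) = 4 - k - H/(2*k) (K(k, H) = 4 - (H/(k + k) + k) = 4 - (H/((2*k)) + k) = 4 - (H*(1/(2*k)) + k) = 4 - (H/(2*k) + k) = 4 - (k + H/(2*k)) = 4 + (-k - H/(2*k)) = 4 - k - H/(2*k))
W = I*√6 (W = √(-6) = I*√6 ≈ 2.4495*I)
A(a) = -4 + I*√6/7 (A(a) = -4 + (I*√6)/(4 - 1*(-3) - ½*0/(-3)) = -4 + (I*√6)/(4 + 3 - ½*0*(-⅓)) = -4 + (I*√6)/(4 + 3 + 0) = -4 + (I*√6)/7 = -4 + (I*√6)*(⅐) = -4 + I*√6/7)
-139*(-60 + A(12)) = -139*(-60 + (-4 + I*√6/7)) = -139*(-64 + I*√6/7) = 8896 - 139*I*√6/7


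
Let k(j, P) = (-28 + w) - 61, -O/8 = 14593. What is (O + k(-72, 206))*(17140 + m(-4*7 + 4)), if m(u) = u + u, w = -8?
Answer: -1997046372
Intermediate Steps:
O = -116744 (O = -8*14593 = -116744)
k(j, P) = -97 (k(j, P) = (-28 - 8) - 61 = -36 - 61 = -97)
m(u) = 2*u
(O + k(-72, 206))*(17140 + m(-4*7 + 4)) = (-116744 - 97)*(17140 + 2*(-4*7 + 4)) = -116841*(17140 + 2*(-28 + 4)) = -116841*(17140 + 2*(-24)) = -116841*(17140 - 48) = -116841*17092 = -1997046372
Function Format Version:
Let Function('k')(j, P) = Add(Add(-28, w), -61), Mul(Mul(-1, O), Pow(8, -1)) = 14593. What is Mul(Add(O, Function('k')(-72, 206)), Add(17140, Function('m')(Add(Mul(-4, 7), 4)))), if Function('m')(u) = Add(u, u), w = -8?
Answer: -1997046372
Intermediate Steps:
O = -116744 (O = Mul(-8, 14593) = -116744)
Function('k')(j, P) = -97 (Function('k')(j, P) = Add(Add(-28, -8), -61) = Add(-36, -61) = -97)
Function('m')(u) = Mul(2, u)
Mul(Add(O, Function('k')(-72, 206)), Add(17140, Function('m')(Add(Mul(-4, 7), 4)))) = Mul(Add(-116744, -97), Add(17140, Mul(2, Add(Mul(-4, 7), 4)))) = Mul(-116841, Add(17140, Mul(2, Add(-28, 4)))) = Mul(-116841, Add(17140, Mul(2, -24))) = Mul(-116841, Add(17140, -48)) = Mul(-116841, 17092) = -1997046372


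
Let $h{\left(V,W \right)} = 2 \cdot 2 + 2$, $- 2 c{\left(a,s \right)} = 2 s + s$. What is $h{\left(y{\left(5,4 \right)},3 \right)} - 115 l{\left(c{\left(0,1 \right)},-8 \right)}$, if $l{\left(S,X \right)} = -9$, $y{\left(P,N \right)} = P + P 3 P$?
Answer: $1041$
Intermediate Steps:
$y{\left(P,N \right)} = P + 3 P^{2}$ ($y{\left(P,N \right)} = P + 3 P P = P + 3 P^{2}$)
$c{\left(a,s \right)} = - \frac{3 s}{2}$ ($c{\left(a,s \right)} = - \frac{2 s + s}{2} = - \frac{3 s}{2}$)
$h{\left(V,W \right)} = 6$ ($h{\left(V,W \right)} = 4 + 2 = 6$)
$h{\left(y{\left(5,4 \right)},3 \right)} - 115 l{\left(c{\left(0,1 \right)},-8 \right)} = 6 - -1035 = 6 + 1035 = 1041$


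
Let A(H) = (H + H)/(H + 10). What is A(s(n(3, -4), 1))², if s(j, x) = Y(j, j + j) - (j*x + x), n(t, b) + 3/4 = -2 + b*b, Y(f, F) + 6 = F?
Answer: 100/169 ≈ 0.59172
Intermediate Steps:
Y(f, F) = -6 + F
n(t, b) = -11/4 + b² (n(t, b) = -¾ + (-2 + b*b) = -¾ + (-2 + b²) = -11/4 + b²)
s(j, x) = -6 - x + 2*j - j*x (s(j, x) = (-6 + (j + j)) - (j*x + x) = (-6 + 2*j) - (x + j*x) = (-6 + 2*j) + (-x - j*x) = -6 - x + 2*j - j*x)
A(H) = 2*H/(10 + H) (A(H) = (2*H)/(10 + H) = 2*H/(10 + H))
A(s(n(3, -4), 1))² = (2*(-6 - 1*1 + 2*(-11/4 + (-4)²) - 1*(-11/4 + (-4)²)*1)/(10 + (-6 - 1*1 + 2*(-11/4 + (-4)²) - 1*(-11/4 + (-4)²)*1)))² = (2*(-6 - 1 + 2*(-11/4 + 16) - 1*(-11/4 + 16)*1)/(10 + (-6 - 1 + 2*(-11/4 + 16) - 1*(-11/4 + 16)*1)))² = (2*(-6 - 1 + 2*(53/4) - 1*53/4*1)/(10 + (-6 - 1 + 2*(53/4) - 1*53/4*1)))² = (2*(-6 - 1 + 53/2 - 53/4)/(10 + (-6 - 1 + 53/2 - 53/4)))² = (2*(25/4)/(10 + 25/4))² = (2*(25/4)/(65/4))² = (2*(25/4)*(4/65))² = (10/13)² = 100/169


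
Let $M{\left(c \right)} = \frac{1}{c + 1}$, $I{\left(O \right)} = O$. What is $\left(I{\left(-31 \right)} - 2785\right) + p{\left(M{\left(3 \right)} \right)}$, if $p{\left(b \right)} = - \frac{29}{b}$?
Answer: $-2932$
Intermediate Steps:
$M{\left(c \right)} = \frac{1}{1 + c}$
$\left(I{\left(-31 \right)} - 2785\right) + p{\left(M{\left(3 \right)} \right)} = \left(-31 - 2785\right) - \frac{29}{\frac{1}{1 + 3}} = -2816 - \frac{29}{\frac{1}{4}} = -2816 - 29 \frac{1}{\frac{1}{4}} = -2816 - 116 = -2932$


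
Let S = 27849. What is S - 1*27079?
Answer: 770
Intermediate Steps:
S - 1*27079 = 27849 - 1*27079 = 27849 - 27079 = 770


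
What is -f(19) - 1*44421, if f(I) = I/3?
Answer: -133282/3 ≈ -44427.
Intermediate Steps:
f(I) = I/3 (f(I) = I*(⅓) = I/3)
-f(19) - 1*44421 = -19/3 - 1*44421 = -1*19/3 - 44421 = -19/3 - 44421 = -133282/3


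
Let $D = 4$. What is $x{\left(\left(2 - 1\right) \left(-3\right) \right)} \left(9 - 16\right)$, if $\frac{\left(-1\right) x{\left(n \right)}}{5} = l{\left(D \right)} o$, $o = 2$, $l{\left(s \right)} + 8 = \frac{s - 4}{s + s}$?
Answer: $-560$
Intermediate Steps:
$l{\left(s \right)} = -8 + \frac{-4 + s}{2 s}$ ($l{\left(s \right)} = -8 + \frac{s - 4}{s + s} = -8 + \frac{-4 + s}{2 s}$)
$x{\left(n \right)} = 80$ ($x{\left(n \right)} = - 5 \left(- \frac{15}{2} - \frac{2}{4}\right) 2 = - 5 \left(- \frac{15}{2} - \frac{1}{2}\right) 2 = - 5 \left(\left(-8\right) 2\right) = \left(-5\right) \left(-16\right) = 80$)
$x{\left(\left(2 - 1\right) \left(-3\right) \right)} \left(9 - 16\right) = 80 \left(9 - 16\right) = 80 \left(-7\right) = -560$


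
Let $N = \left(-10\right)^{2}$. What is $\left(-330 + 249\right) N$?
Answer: $-8100$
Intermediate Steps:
$N = 100$
$\left(-330 + 249\right) N = \left(-330 + 249\right) 100 = \left(-81\right) 100 = -8100$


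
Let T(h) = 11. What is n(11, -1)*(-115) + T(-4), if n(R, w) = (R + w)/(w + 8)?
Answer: -1073/7 ≈ -153.29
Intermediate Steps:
n(R, w) = (R + w)/(8 + w)
n(11, -1)*(-115) + T(-4) = ((11 - 1)/(8 - 1))*(-115) + 11 = (10/7)*(-115) + 11 = -1150/7 + 11 = -1073/7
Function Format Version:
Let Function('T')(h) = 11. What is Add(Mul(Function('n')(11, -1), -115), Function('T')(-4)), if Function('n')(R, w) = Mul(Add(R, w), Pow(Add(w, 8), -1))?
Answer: Rational(-1073, 7) ≈ -153.29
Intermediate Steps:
Function('n')(R, w) = Mul(Pow(Add(8, w), -1), Add(R, w)) (Function('n')(R, w) = Mul(Add(R, w), Pow(Add(8, w), -1)) = Mul(Pow(Add(8, w), -1), Add(R, w)))
Add(Mul(Function('n')(11, -1), -115), Function('T')(-4)) = Add(Mul(Mul(Pow(Add(8, -1), -1), Add(11, -1)), -115), 11) = Add(Mul(Mul(Pow(7, -1), 10), -115), 11) = Add(Mul(Mul(Rational(1, 7), 10), -115), 11) = Add(Mul(Rational(10, 7), -115), 11) = Add(Rational(-1150, 7), 11) = Rational(-1073, 7)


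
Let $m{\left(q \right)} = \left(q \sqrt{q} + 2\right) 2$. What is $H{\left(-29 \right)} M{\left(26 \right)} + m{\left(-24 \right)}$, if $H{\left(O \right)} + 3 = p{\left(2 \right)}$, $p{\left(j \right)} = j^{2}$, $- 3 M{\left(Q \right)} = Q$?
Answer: $- \frac{14}{3} - 96 i \sqrt{6} \approx -4.6667 - 235.15 i$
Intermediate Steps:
$M{\left(Q \right)} = - \frac{Q}{3}$
$m{\left(q \right)} = 4 + 2 q^{\frac{3}{2}}$ ($m{\left(q \right)} = \left(q^{\frac{3}{2}} + 2\right) 2 = \left(2 + q^{\frac{3}{2}}\right) 2 = 4 + 2 q^{\frac{3}{2}}$)
$H{\left(O \right)} = 1$ ($H{\left(O \right)} = -3 + 2^{2} = -3 + 4 = 1$)
$H{\left(-29 \right)} M{\left(26 \right)} + m{\left(-24 \right)} = 1 \left(\left(- \frac{1}{3}\right) 26\right) + \left(4 + 2 \left(-24\right)^{\frac{3}{2}}\right) = 1 \left(- \frac{26}{3}\right) + \left(4 + 2 \left(- 48 i \sqrt{6}\right)\right) = - \frac{26}{3} + \left(4 - 96 i \sqrt{6}\right) = - \frac{14}{3} - 96 i \sqrt{6}$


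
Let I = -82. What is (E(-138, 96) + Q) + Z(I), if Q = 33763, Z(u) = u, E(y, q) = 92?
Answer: 33773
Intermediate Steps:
(E(-138, 96) + Q) + Z(I) = (92 + 33763) - 82 = 33855 - 82 = 33773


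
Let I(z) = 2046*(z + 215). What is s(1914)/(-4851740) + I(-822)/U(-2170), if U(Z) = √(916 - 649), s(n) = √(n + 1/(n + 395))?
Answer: -413974*√267/89 - √10204456943/11202667660 ≈ -76004.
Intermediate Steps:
s(n) = √(n + 1/(395 + n))
I(z) = 439890 + 2046*z (I(z) = 2046*(215 + z) = 439890 + 2046*z)
U(Z) = √267
s(1914)/(-4851740) + I(-822)/U(-2170) = √((1 + 1914*(395 + 1914))/(395 + 1914))/(-4851740) + (439890 + 2046*(-822))/(√267) = √((1 + 1914*2309)/2309)*(-1/4851740) + (439890 - 1681812)*(√267/267) = √((1 + 4419426)/2309)*(-1/4851740) - 413974*√267/89 = √((1/2309)*4419427)*(-1/4851740) - 413974*√267/89 = √(4419427/2309)*(-1/4851740) - 413974*√267/89 = (√10204456943/2309)*(-1/4851740) - 413974*√267/89 = -√10204456943/11202667660 - 413974*√267/89 = -413974*√267/89 - √10204456943/11202667660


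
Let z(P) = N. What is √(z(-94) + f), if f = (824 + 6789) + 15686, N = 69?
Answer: 2*√5842 ≈ 152.87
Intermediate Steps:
z(P) = 69
f = 23299 (f = 7613 + 15686 = 23299)
√(z(-94) + f) = √(69 + 23299) = √23368 = 2*√5842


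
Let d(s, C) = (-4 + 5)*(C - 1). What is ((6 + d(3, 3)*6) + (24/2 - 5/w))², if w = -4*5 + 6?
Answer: 180625/196 ≈ 921.56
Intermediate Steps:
d(s, C) = -1 + C (d(s, C) = 1*(-1 + C) = -1 + C)
w = -14 (w = -20 + 6 = -14)
((6 + d(3, 3)*6) + (24/2 - 5/w))² = ((6 + (-1 + 3)*6) + (24/2 - 5/(-14)))² = ((6 + 2*6) + (24*(½) - 5*(-1/14)))² = ((6 + 12) + (12 + 5/14))² = (18 + 173/14)² = (425/14)² = 180625/196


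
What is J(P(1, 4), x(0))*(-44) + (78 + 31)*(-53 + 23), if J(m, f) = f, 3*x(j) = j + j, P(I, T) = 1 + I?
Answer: -3270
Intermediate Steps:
x(j) = 2*j/3 (x(j) = (j + j)/3 = (2*j)/3 = 2*j/3)
J(P(1, 4), x(0))*(-44) + (78 + 31)*(-53 + 23) = ((⅔)*0)*(-44) + (78 + 31)*(-53 + 23) = 0*(-44) + 109*(-30) = 0 - 3270 = -3270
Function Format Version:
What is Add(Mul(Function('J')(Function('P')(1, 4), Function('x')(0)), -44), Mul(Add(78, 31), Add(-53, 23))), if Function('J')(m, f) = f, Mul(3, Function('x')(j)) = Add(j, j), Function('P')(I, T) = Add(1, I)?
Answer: -3270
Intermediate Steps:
Function('x')(j) = Mul(Rational(2, 3), j) (Function('x')(j) = Mul(Rational(1, 3), Add(j, j)) = Mul(Rational(1, 3), Mul(2, j)) = Mul(Rational(2, 3), j))
Add(Mul(Function('J')(Function('P')(1, 4), Function('x')(0)), -44), Mul(Add(78, 31), Add(-53, 23))) = Add(Mul(Mul(Rational(2, 3), 0), -44), Mul(Add(78, 31), Add(-53, 23))) = Add(Mul(0, -44), Mul(109, -30)) = Add(0, -3270) = -3270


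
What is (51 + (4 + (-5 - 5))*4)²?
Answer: 729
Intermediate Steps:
(51 + (4 + (-5 - 5))*4)² = (51 + (4 - 10)*4)² = (51 - 6*4)² = (51 - 24)² = 27² = 729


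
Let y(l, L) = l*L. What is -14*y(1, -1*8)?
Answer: 112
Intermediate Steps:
y(l, L) = L*l
-14*y(1, -1*8) = -14*(-1*8) = -(-112) = -14*(-8) = 112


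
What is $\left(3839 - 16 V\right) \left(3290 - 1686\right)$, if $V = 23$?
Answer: $5567484$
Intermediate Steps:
$\left(3839 - 16 V\right) \left(3290 - 1686\right) = \left(3839 - 368\right) \left(3290 - 1686\right) = \left(3839 - 368\right) 1604 = 3471 \cdot 1604 = 5567484$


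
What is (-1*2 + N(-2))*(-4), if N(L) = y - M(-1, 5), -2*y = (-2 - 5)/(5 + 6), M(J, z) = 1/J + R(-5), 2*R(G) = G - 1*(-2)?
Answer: -36/11 ≈ -3.2727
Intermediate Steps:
R(G) = 1 + G/2 (R(G) = (G - 1*(-2))/2 = (G + 2)/2 = (2 + G)/2 = 1 + G/2)
M(J, z) = -3/2 + 1/J (M(J, z) = 1/J + (1 + (½)*(-5)) = 1/J + (1 - 5/2) = 1/J - 3/2 = -3/2 + 1/J)
y = 7/22 (y = -(-2 - 5)/(2*(5 + 6)) = -(-7)/(2*11) = -½*(-7/11) = 7/22 ≈ 0.31818)
N(L) = 31/11 (N(L) = 7/22 - (-3/2 + 1/(-1)) = 7/22 - (-3/2 - 1) = 7/22 - 1*(-5/2) = 7/22 + 5/2 = 31/11)
(-1*2 + N(-2))*(-4) = (-1*2 + 31/11)*(-4) = (-2 + 31/11)*(-4) = (9/11)*(-4) = -36/11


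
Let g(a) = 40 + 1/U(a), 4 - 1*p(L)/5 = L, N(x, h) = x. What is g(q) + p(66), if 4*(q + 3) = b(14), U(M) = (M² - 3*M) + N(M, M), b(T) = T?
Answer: -814/3 ≈ -271.33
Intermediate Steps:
U(M) = M² - 2*M (U(M) = (M² - 3*M) + M = M² - 2*M)
q = ½ (q = -3 + (¼)*14 = -3 + 7/2 = ½ ≈ 0.50000)
p(L) = 20 - 5*L
g(a) = 40 + 1/(a*(-2 + a))
g(q) + p(66) = (1 - 80*½ + 40*(½)²)/((½)*(-2 + ½)) + (20 - 5*66) = 2*(1 - 40 + 40*(¼))/(-3/2) + (20 - 330) = 2*(-⅔)*(1 - 40 + 10) - 310 = 2*(-⅔)*(-29) - 310 = 116/3 - 310 = -814/3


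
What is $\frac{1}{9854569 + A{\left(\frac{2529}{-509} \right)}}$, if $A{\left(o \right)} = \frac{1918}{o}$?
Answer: $\frac{2529}{24921228739} \approx 1.0148 \cdot 10^{-7}$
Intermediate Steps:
$\frac{1}{9854569 + A{\left(\frac{2529}{-509} \right)}} = \frac{1}{9854569 + \frac{1918}{2529 \frac{1}{-509}}} = \frac{1}{9854569 + \frac{1918}{2529 \left(- \frac{1}{509}\right)}} = \frac{1}{9854569 + \frac{1918}{- \frac{2529}{509}}} = \frac{1}{9854569 + 1918 \left(- \frac{509}{2529}\right)} = \frac{1}{9854569 - \frac{976262}{2529}} = \frac{1}{\frac{24921228739}{2529}} = \frac{2529}{24921228739}$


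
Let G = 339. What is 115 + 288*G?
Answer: 97747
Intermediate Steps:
115 + 288*G = 115 + 288*339 = 115 + 97632 = 97747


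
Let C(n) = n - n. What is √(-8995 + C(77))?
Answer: I*√8995 ≈ 94.842*I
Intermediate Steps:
C(n) = 0
√(-8995 + C(77)) = √(-8995 + 0) = √(-8995) = I*√8995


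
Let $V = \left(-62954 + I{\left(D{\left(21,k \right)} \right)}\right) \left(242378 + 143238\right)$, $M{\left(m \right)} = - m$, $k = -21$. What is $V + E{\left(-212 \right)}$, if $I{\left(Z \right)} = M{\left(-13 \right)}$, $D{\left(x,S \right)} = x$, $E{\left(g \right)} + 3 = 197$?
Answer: $-24271056462$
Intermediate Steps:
$E{\left(g \right)} = 194$ ($E{\left(g \right)} = -3 + 197 = 194$)
$I{\left(Z \right)} = 13$ ($I{\left(Z \right)} = \left(-1\right) \left(-13\right) = 13$)
$V = -24271056656$ ($V = \left(-62954 + 13\right) \left(242378 + 143238\right) = \left(-62941\right) 385616 = -24271056656$)
$V + E{\left(-212 \right)} = -24271056656 + 194 = -24271056462$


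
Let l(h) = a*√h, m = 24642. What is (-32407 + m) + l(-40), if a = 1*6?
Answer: -7765 + 12*I*√10 ≈ -7765.0 + 37.947*I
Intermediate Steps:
a = 6
l(h) = 6*√h
(-32407 + m) + l(-40) = (-32407 + 24642) + 6*√(-40) = -7765 + 6*(2*I*√10) = -7765 + 12*I*√10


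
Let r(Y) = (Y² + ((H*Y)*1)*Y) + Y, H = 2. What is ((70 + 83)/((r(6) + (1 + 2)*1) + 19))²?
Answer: 81/64 ≈ 1.2656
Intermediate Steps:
r(Y) = Y + 3*Y² (r(Y) = (Y² + ((2*Y)*1)*Y) + Y = (Y² + (2*Y)*Y) + Y = (Y² + 2*Y²) + Y = 3*Y² + Y = Y + 3*Y²)
((70 + 83)/((r(6) + (1 + 2)*1) + 19))² = ((70 + 83)/((6*(1 + 3*6) + (1 + 2)*1) + 19))² = (153/((6*(1 + 18) + 3*1) + 19))² = (153/((6*19 + 3) + 19))² = (153/((114 + 3) + 19))² = (153/(117 + 19))² = (153/136)² = (153*(1/136))² = (9/8)² = 81/64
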